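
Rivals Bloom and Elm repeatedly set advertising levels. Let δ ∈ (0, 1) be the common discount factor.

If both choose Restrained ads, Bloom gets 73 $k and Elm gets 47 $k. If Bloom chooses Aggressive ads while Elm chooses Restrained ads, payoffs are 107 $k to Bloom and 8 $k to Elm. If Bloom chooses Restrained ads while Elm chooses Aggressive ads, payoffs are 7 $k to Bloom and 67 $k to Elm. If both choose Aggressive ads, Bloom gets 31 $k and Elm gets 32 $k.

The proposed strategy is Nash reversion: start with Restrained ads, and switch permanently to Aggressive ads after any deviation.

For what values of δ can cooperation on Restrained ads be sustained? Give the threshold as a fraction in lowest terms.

Bloom's threshold: (107−73)/(107−31) = 17/38.
Elm's threshold: (67−47)/(67−32) = 4/7.
17/38 < 4/7, so Elm binds and δ* = 4/7.

4/7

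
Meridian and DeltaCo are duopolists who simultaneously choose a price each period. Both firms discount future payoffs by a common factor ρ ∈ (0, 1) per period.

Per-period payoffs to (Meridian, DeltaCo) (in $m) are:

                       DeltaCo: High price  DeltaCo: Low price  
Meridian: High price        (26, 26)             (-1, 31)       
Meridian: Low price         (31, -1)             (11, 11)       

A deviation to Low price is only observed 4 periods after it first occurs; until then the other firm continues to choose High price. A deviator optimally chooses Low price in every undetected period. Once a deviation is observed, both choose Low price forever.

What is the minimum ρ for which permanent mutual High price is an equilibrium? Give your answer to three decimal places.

Deviating for the 4 undetected periods gains 31−26 = 5 per period over cooperation, then loses 26−11 = 15 per period forever once punishment starts.
Gain: 5(1 + ρ + … + ρ^3); loss: 15·ρ^4/(1−ρ).
No profitable deviation ⇔ 5(1−ρ^4) ≤ 15·ρ^4, i.e. ρ^4 ≥ 5/(5+15) = 1/4.
Hence ρ ≥ (1/4)^(1/4) ≈ 0.707.

0.707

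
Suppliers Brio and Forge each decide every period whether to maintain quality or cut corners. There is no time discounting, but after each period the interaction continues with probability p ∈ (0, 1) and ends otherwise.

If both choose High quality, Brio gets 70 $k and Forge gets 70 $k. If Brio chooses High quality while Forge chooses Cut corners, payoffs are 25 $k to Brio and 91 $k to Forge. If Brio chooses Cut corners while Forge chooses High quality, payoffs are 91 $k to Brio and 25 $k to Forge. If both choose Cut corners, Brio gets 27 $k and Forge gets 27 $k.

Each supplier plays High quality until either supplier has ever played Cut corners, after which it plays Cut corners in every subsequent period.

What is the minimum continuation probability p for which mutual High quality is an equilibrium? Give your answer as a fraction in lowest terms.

Expected cooperation value is 70 + p·70 + p²·70 + … = 70/(1−p); deviation gives 91 + p·27/(1−p).
70 ≥ 91(1−p) + 27p ⇒ 64p ≥ 21 ⇒ p ≥ 21/64.

21/64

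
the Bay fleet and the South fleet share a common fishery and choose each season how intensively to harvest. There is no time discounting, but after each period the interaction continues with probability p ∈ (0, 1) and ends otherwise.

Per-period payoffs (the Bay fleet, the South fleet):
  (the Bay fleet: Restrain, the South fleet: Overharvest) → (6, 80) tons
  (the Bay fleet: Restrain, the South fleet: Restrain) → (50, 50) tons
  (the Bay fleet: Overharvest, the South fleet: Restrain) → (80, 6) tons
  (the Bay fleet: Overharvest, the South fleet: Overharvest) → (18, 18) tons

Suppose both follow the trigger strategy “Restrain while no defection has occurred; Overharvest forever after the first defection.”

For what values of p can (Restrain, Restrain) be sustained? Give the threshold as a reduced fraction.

With no time discounting, the continuation probability p plays the role of the discount factor.
Grim-trigger IC: 50/(1−p) ≥ 80 + 18p/(1−p) ⇒ p ≥ (80−50)/(80−18) = 15/31.

15/31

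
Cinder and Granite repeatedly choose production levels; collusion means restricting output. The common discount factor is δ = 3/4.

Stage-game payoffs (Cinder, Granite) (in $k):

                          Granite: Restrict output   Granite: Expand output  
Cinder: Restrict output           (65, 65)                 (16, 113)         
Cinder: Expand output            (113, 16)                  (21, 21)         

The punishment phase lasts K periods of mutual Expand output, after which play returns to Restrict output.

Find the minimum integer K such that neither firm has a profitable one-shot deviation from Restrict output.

2

IC: δ(1−δ^K)/(1−δ) ≥ (113−65)/(65−21) = 12/11.
With δ = 3/4: need 1 − δ^K ≥ 12/11·(1−3/4)/(3/4), i.e. δ^K ≤ 0.6364.
Since (3/4)^1 = 0.7500 and (3/4)^2 = 0.5625, the smallest such K is 2.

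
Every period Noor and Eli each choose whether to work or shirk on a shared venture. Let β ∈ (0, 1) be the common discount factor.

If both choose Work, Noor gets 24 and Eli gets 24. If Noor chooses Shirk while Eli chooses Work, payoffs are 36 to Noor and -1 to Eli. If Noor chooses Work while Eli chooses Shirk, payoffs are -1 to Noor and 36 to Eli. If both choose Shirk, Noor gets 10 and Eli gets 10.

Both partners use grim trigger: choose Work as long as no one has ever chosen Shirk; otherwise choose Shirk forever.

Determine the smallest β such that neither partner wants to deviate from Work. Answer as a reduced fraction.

6/13

24/(1−β) ≥ 36 + 10β/(1−β)
24 ≥ 36 − 26β
β ≥ 12/26 = 6/13.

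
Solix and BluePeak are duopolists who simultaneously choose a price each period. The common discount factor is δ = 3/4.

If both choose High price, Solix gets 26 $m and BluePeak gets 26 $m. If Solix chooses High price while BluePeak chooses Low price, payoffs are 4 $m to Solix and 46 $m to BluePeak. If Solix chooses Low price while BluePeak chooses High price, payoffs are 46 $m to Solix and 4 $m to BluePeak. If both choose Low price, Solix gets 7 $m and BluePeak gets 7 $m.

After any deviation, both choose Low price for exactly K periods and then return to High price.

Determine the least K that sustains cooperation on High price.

2

No profitable deviation requires (26−7)(δ+…+δ^K) ≥ 46−26, i.e. δ+…+δ^K ≥ 20/19 ≈ 1.0526.
With δ = 3/4, the partial sums are K=1: 0.7500, K=2: 1.3125.
K = 2 is the first length at which the sum reaches 1.0526.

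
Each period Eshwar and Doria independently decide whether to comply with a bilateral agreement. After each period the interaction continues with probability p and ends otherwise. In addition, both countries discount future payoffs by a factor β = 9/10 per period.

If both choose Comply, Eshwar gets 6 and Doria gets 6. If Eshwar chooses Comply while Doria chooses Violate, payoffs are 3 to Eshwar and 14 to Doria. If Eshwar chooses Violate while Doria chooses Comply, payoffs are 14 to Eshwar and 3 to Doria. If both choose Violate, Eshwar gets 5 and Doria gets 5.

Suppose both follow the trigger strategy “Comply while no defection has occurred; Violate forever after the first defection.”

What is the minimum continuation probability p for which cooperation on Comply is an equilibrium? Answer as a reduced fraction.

With continuation probability p and discount β, the effective per-period discount factor is βp.
Grim-trigger IC: βp ≥ (14−6)/(14−5) = 8/9.
So p ≥ (8/9)/(9/10) = 80/81.

80/81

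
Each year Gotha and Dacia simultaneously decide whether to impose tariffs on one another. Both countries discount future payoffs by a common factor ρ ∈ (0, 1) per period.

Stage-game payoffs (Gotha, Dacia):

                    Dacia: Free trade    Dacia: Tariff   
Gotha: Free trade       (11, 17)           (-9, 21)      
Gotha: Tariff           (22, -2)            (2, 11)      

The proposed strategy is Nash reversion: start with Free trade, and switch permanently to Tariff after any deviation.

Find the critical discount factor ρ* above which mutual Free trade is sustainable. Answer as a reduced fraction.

Gotha: cooperation gives 11 each period; deviation gives 22 once then 2 forever.
  11/(1−ρ) ≥ 22 + 2ρ/(1−ρ) ⇒ ρ ≥ 11/20.
Dacia: cooperation gives 17 each period; deviation gives 21 once then 11 forever.
  ρ ≥ 4/10 = 2/5.
Both must hold, so the binding constraint is Gotha's: ρ ≥ 11/20.

11/20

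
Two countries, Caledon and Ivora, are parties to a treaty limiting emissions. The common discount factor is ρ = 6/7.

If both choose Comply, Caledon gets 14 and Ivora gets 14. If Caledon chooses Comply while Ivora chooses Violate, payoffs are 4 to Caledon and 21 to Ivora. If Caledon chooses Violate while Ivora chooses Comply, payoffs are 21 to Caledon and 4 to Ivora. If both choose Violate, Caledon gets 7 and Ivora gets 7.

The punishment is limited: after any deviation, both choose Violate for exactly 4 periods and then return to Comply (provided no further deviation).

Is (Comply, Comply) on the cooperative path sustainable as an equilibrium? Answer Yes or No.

A one-shot deviation gives 21 now, then 7 for 4 periods, then back to 14.
Gain from deviating: (21−14) today; loss: (14−7) in each of the next 4 periods.
No-deviation condition: (14−7)(ρ+…+ρ^4) ≥ 21−14, i.e. ρ+…+ρ^4 ≥ 1.
At ρ = 6/7: ρ+…+ρ^4 = 2.7613 ≥ 1.0000.
So cooperation is sustainable.

Yes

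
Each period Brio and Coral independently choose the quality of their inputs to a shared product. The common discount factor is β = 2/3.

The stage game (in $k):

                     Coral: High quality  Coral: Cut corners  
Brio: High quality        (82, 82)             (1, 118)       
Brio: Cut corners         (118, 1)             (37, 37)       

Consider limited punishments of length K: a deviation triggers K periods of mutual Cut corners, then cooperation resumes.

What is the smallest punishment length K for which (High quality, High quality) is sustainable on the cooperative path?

IC: β(1−β^K)/(1−β) ≥ (118−82)/(82−37) = 4/5.
With β = 2/3: need 1 − β^K ≥ 4/5·(1−2/3)/(2/3), i.e. β^K ≤ 0.6000.
Since (2/3)^1 = 0.6667 and (2/3)^2 = 0.4444, the smallest such K is 2.

2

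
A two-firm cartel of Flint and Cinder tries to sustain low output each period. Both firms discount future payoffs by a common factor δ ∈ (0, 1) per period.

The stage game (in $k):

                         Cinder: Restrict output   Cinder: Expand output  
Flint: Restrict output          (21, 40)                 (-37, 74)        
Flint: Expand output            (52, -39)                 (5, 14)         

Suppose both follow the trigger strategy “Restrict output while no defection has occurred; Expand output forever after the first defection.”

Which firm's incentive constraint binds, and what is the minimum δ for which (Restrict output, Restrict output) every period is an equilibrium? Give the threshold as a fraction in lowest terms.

Flint: cooperation gives 21 each period; deviation gives 52 once then 5 forever.
  21/(1−δ) ≥ 52 + 5δ/(1−δ) ⇒ δ ≥ 31/47.
Cinder: cooperation gives 40 each period; deviation gives 74 once then 14 forever.
  δ ≥ 34/60 = 17/30.
Both must hold, so the binding constraint is Flint's: δ ≥ 31/47.

Flint; δ ≥ 31/47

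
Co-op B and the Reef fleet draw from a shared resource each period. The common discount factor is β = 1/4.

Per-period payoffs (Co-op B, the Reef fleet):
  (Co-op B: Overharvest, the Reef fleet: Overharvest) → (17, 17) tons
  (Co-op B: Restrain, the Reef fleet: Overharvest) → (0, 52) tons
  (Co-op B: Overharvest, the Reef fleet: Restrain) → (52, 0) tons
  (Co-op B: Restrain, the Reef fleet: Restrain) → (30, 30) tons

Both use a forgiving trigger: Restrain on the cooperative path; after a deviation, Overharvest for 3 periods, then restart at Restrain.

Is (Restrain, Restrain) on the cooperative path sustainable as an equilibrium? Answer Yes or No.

Comparing payoff streams over the 4 periods until play realigns: cooperate → 30(1+β+…+β^3); deviate → 52 + 17(β+…+β^3).
Cooperation is sustained iff (30−17)(β+…+β^3) ≥ 52−30.
β+…+β^3 = 1/4·(1−(1/4)^3)/(1−1/4) = 0.3281, and (52−30)/(30−17) = 1.6923.
0.3281 < 1.6923, so cooperation is not sustainable.

No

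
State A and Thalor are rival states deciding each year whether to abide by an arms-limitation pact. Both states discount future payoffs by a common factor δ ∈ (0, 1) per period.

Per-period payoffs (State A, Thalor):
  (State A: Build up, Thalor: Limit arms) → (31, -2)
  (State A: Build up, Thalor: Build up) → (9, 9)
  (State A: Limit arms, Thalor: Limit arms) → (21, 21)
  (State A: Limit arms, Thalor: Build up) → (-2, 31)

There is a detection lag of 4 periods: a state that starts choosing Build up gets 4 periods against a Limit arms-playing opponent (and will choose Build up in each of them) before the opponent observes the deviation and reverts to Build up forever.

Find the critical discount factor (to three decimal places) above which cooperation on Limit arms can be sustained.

A deviator earns 31 for 4 periods, then 9 forever; cooperating earns 21 forever. Multiplying the IC by (1−δ):
21 ≥ 31(1−δ^4) + 9δ^4, so 22·δ^4 ≥ 10 and δ^4 ≥ 5/11.
δ ≥ (5/11)^(1/4) ≈ 0.821.

0.821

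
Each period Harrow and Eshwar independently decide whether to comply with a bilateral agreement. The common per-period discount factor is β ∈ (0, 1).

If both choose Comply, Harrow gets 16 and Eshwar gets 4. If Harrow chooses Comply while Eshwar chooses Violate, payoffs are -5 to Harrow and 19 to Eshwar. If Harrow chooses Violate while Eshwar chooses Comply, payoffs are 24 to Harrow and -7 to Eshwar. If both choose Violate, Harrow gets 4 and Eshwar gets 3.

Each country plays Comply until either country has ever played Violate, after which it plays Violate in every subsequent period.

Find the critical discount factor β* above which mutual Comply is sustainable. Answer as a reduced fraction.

For Harrow: deviation gain 24−16 = 8, per-period punishment loss 16−4 = 12. IC gives β ≥ 8/20 = 2/5.
For Eshwar: gain 15, loss 1 per period, so β ≥ 15/16.
The tighter constraint is Eshwar's, so cooperation needs β ≥ 15/16.

15/16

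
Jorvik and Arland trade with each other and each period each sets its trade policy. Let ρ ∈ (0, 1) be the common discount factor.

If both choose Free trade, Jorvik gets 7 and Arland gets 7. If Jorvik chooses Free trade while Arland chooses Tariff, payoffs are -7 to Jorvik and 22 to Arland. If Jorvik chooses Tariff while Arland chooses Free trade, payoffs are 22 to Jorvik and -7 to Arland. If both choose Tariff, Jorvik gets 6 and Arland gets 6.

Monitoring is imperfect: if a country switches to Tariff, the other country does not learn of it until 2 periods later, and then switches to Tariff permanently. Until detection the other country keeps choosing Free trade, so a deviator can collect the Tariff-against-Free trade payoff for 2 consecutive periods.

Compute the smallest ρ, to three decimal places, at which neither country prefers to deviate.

0.968

The best deviation is to choose Tariff for all 2 undetected periods, earning 22 each, then 6 forever once detected.
Deviation value: 22(1−ρ^2)/(1−ρ) + 6ρ^2/(1−ρ); cooperation value: 7/(1−ρ).
IC: 7 ≥ 22(1−ρ^2) + 6ρ^2 = 22 − 16ρ^2.
So ρ^2 ≥ 15/16, giving ρ ≥ (15/16)^(1/2) ≈ 0.968.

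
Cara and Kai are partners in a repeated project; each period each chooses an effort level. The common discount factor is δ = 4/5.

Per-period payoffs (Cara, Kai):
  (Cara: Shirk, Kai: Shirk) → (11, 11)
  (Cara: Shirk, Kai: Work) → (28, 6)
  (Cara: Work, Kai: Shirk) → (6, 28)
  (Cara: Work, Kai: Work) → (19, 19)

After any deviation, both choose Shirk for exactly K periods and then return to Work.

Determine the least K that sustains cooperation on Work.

Need Σ_{k=1}^{K} δ^k ≥ (28−19)/(19−11) = 1.1250 at δ = 4/5.
At K = 1 the sum is 0.8000 < 1.1250; at K = 2 it is 1.4400 ≥ 1.1250.
So the minimum punishment length is K = 2.

2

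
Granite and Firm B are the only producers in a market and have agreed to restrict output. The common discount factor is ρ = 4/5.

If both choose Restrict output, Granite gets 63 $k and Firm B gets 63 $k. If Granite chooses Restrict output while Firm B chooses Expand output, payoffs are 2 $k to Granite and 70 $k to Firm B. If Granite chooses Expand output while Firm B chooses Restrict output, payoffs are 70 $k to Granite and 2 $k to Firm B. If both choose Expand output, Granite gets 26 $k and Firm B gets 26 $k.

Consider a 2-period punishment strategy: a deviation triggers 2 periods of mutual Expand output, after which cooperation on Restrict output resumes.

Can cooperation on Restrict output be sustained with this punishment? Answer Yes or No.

Yes

IC: ρ+…+ρ^2 ≥ (70−63)/(63−26) = 7/37.
At ρ = 4/5: partial sum = 1.4400 ≥ 0.1892. Cooperation sustainable.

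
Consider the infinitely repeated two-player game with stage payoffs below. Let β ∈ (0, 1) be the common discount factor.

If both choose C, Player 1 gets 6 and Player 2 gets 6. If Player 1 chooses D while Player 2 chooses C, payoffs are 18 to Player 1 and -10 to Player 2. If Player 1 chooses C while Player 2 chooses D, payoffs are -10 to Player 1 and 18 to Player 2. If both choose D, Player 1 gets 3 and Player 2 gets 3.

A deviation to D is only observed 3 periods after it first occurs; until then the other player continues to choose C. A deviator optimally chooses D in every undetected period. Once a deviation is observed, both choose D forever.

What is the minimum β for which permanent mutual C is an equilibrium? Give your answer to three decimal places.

0.928

Deviating for the 3 undetected periods gains 18−6 = 12 per period over cooperation, then loses 6−3 = 3 per period forever once punishment starts.
Gain: 12(1 + β + … + β^2); loss: 3·β^3/(1−β).
No profitable deviation ⇔ 12(1−β^3) ≤ 3·β^3, i.e. β^3 ≥ 12/(12+3) = 4/5.
Hence β ≥ (4/5)^(1/3) ≈ 0.928.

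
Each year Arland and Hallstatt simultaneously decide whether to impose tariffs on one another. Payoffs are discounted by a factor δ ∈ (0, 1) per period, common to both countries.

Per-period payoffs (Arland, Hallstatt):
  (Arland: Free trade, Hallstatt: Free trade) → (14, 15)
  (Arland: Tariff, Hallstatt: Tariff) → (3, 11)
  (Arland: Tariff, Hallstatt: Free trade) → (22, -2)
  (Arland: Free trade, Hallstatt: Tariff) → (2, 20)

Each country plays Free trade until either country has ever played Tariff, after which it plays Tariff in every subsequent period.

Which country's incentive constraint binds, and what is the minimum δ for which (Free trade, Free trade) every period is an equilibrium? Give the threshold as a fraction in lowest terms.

Arland: cooperation gives 14 each period; deviation gives 22 once then 3 forever.
  14/(1−δ) ≥ 22 + 3δ/(1−δ) ⇒ δ ≥ 8/19.
Hallstatt: cooperation gives 15 each period; deviation gives 20 once then 11 forever.
  δ ≥ 5/9.
Both must hold, so the binding constraint is Hallstatt's: δ ≥ 5/9.

Hallstatt; δ ≥ 5/9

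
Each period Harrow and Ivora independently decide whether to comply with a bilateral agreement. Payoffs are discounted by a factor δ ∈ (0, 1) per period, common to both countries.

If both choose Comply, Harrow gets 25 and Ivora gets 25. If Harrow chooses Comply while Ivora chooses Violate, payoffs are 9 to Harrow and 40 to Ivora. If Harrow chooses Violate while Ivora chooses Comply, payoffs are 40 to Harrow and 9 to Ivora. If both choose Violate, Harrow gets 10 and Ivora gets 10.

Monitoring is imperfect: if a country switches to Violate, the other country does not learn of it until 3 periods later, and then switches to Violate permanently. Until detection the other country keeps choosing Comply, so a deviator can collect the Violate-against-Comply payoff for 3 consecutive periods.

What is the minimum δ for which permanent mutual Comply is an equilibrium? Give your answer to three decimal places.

0.794

The best deviation is to choose Violate for all 3 undetected periods, earning 40 each, then 10 forever once detected.
Deviation value: 40(1−δ^3)/(1−δ) + 10δ^3/(1−δ); cooperation value: 25/(1−δ).
IC: 25 ≥ 40(1−δ^3) + 10δ^3 = 40 − 30δ^3.
So δ^3 ≥ 15/30 = 1/2, giving δ ≥ (1/2)^(1/3) ≈ 0.794.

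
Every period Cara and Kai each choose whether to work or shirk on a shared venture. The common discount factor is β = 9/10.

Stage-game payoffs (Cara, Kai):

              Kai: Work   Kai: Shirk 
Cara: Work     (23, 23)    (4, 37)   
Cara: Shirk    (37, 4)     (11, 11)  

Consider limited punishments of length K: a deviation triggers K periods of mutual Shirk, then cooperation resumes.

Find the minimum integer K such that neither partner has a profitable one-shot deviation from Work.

IC: β(1−β^K)/(1−β) ≥ (37−23)/(23−11) = 7/6.
With β = 9/10: need 1 − β^K ≥ 7/6·(1−9/10)/(9/10), i.e. β^K ≤ 0.8704.
Since (9/10)^1 = 0.9000 and (9/10)^2 = 0.8100, the smallest such K is 2.

2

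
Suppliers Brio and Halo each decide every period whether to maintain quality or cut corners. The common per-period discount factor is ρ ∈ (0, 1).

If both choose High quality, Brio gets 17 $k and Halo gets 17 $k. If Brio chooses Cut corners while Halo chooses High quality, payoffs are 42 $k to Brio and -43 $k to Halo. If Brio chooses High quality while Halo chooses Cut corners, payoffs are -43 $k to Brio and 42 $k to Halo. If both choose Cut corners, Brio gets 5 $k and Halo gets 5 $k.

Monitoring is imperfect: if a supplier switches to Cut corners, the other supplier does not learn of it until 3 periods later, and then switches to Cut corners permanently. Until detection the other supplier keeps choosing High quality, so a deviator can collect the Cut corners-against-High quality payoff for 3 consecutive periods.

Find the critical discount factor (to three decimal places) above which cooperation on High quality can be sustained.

Deviating for the 3 undetected periods gains 42−17 = 25 per period over cooperation, then loses 17−5 = 12 per period forever once punishment starts.
Gain: 25(1 + ρ + … + ρ^2); loss: 12·ρ^3/(1−ρ).
No profitable deviation ⇔ 25(1−ρ^3) ≤ 12·ρ^3, i.e. ρ^3 ≥ 25/(25+12) = 25/37.
Hence ρ ≥ (25/37)^(1/3) ≈ 0.877.

0.877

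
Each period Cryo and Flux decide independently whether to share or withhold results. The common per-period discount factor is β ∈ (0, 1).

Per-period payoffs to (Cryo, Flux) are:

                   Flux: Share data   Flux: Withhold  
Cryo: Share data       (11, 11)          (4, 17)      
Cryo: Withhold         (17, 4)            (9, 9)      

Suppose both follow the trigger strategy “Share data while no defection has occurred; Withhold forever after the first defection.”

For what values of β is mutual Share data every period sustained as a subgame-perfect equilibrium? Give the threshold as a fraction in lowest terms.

Cooperation forever yields 11 each period: 11/(1−β).
Deviating yields 17 once, then 9 forever: 17 + 9β/(1−β).
No profitable deviation requires 11/(1−β) ≥ 17 + 9β/(1−β).
Multiplying by (1−β): 11 ≥ 17(1−β) + 9β = 17 − 8β.
So 8β ≥ 6, i.e. β ≥ 6/8 = 3/4.

3/4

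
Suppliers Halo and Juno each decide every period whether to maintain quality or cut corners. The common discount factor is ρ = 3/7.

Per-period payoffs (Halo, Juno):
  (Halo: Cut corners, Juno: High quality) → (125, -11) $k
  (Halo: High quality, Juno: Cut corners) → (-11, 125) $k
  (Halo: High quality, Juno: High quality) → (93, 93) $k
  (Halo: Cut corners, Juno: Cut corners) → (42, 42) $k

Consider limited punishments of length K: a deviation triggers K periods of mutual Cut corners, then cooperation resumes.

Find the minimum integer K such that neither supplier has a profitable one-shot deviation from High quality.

IC: ρ(1−ρ^K)/(1−ρ) ≥ (125−93)/(93−42) = 32/51.
With ρ = 3/7: need 1 − ρ^K ≥ 32/51·(1−3/7)/(3/7), i.e. ρ^K ≤ 0.1634.
Since (3/7)^2 = 0.1837 and (3/7)^3 = 0.0787, the smallest such K is 3.

3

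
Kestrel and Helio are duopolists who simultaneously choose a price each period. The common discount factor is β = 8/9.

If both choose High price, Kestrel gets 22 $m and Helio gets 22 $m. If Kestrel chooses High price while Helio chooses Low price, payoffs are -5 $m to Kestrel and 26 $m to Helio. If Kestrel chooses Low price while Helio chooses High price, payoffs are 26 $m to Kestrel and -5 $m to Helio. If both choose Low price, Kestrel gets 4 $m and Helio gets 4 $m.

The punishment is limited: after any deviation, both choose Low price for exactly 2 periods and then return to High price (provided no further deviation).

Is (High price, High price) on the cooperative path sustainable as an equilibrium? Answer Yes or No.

Yes

IC: β+…+β^2 ≥ (26−22)/(22−4) = 2/9.
At β = 8/9: partial sum = 1.6790 ≥ 0.2222. Cooperation sustainable.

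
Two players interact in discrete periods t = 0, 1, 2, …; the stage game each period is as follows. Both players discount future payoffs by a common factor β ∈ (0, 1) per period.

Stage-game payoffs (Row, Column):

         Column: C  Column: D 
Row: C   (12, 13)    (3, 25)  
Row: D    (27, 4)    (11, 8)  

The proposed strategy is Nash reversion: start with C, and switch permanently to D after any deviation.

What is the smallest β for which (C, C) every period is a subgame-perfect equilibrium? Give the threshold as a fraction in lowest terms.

15/16

For Row: deviation gain 27−12 = 15, per-period punishment loss 12−11 = 1. IC gives β ≥ 15/16.
For Column: gain 12, loss 5 per period, so β ≥ 12/17.
The tighter constraint is Row's, so cooperation needs β ≥ 15/16.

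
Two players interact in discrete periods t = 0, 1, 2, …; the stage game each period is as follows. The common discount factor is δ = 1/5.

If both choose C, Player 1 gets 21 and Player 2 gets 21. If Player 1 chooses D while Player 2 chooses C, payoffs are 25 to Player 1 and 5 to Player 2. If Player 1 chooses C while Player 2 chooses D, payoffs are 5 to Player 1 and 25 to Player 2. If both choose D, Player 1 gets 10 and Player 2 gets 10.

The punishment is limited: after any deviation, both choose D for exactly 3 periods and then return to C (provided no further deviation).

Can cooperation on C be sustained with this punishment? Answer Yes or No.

No

IC: δ+…+δ^3 ≥ (25−21)/(21−10) = 4/11.
At δ = 1/5: partial sum = 0.2480 < 0.3636. Cooperation not sustainable.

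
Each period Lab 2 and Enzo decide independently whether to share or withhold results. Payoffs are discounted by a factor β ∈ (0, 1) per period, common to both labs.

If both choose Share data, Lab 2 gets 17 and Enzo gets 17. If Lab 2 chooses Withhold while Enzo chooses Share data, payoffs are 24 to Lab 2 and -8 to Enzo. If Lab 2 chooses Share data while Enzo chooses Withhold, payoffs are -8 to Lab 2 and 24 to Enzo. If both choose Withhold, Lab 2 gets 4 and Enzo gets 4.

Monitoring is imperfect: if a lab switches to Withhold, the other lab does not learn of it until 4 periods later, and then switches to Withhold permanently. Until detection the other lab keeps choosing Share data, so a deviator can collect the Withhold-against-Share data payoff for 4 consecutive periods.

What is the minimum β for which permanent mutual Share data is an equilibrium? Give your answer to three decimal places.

0.769

A deviator earns 24 for 4 periods, then 4 forever; cooperating earns 17 forever. Multiplying the IC by (1−β):
17 ≥ 24(1−β^4) + 4β^4, so 20·β^4 ≥ 7 and β^4 ≥ 7/20.
β ≥ (7/20)^(1/4) ≈ 0.769.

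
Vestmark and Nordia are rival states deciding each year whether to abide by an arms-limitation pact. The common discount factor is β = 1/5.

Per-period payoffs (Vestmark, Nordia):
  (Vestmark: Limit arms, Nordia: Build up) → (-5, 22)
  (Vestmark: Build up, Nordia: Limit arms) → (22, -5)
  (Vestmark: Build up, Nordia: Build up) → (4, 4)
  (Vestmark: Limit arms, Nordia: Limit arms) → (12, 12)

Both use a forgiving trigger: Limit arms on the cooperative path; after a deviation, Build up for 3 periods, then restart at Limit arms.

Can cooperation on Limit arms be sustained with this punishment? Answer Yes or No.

No

Comparing payoff streams over the 4 periods until play realigns: cooperate → 12(1+β+…+β^3); deviate → 22 + 4(β+…+β^3).
Cooperation is sustained iff (12−4)(β+…+β^3) ≥ 22−12.
β+…+β^3 = 1/5·(1−(1/5)^3)/(1−1/5) = 0.2480, and (22−12)/(12−4) = 1.2500.
0.2480 < 1.2500, so cooperation is not sustainable.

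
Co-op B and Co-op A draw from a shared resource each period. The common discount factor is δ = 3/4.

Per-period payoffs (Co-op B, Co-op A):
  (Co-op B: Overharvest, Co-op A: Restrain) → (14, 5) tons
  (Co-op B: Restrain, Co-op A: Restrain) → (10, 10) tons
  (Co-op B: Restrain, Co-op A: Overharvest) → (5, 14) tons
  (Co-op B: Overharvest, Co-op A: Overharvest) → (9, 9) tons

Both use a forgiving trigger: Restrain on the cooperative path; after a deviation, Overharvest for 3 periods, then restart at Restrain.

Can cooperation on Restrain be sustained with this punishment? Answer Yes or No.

A one-shot deviation gives 14 now, then 9 for 3 periods, then back to 10.
Gain from deviating: (14−10) today; loss: (10−9) in each of the next 3 periods.
No-deviation condition: (10−9)(δ+…+δ^3) ≥ 14−10, i.e. δ+…+δ^3 ≥ 4.
At δ = 3/4: δ+…+δ^3 = 1.7344 < 4.0000.
So cooperation is not sustainable.

No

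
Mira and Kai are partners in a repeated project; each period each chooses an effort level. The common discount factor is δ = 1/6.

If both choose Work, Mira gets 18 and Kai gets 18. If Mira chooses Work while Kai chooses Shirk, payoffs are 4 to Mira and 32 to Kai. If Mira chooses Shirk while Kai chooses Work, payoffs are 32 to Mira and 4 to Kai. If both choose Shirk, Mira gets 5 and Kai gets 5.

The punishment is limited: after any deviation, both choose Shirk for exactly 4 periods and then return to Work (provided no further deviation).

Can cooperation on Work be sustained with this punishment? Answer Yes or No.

A one-shot deviation gives 32 now, then 5 for 4 periods, then back to 18.
Gain from deviating: (32−18) today; loss: (18−5) in each of the next 4 periods.
No-deviation condition: (18−5)(δ+…+δ^4) ≥ 32−18, i.e. δ+…+δ^4 ≥ 14/13.
At δ = 1/6: δ+…+δ^4 = 0.1998 < 1.0769.
So cooperation is not sustainable.

No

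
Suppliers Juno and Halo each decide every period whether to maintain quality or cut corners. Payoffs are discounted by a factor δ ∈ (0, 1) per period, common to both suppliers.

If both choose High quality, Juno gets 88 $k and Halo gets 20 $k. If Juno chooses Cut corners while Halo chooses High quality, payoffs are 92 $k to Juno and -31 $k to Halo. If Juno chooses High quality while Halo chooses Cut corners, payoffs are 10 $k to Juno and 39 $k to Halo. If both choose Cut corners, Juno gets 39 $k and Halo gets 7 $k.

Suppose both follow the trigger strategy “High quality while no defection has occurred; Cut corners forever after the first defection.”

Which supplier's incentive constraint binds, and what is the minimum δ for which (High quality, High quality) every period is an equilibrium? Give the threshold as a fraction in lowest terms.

Juno's threshold: (92−88)/(92−39) = 4/53.
Halo's threshold: (39−20)/(39−7) = 19/32.
4/53 < 19/32, so Halo binds and δ* = 19/32.

Halo; δ ≥ 19/32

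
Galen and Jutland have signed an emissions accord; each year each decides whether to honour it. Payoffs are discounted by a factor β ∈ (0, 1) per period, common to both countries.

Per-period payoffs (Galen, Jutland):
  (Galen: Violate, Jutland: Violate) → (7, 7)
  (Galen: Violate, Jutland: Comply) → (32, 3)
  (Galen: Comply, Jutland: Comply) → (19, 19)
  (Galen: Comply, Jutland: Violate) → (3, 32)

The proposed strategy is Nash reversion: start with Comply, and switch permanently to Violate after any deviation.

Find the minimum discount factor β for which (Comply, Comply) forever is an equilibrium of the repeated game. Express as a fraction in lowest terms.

13/25

One-period gain from deviating is 32 − 19 = 13. The loss is 19 − 7 = 12 in every subsequent period, with present value 12·β/(1−β).
Deviation is unprofitable when 12·β/(1−β) ≥ 13, i.e. β/(1−β) ≥ 13/12.
Equivalently β ≥ 13/(13+12) = 13/25.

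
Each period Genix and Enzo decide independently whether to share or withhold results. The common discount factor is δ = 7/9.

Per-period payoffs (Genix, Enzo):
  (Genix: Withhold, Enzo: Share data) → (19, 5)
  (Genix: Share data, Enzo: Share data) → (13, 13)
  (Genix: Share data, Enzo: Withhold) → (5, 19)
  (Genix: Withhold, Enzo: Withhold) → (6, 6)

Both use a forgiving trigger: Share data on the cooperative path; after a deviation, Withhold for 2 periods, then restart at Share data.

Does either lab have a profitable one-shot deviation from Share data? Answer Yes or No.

Comparing payoff streams over the 3 periods until play realigns: cooperate → 13(1+δ+…+δ^2); deviate → 19 + 6(δ+…+δ^2).
Cooperation is sustained iff (13−6)(δ+…+δ^2) ≥ 19−13.
δ+…+δ^2 = 7/9·(1−(7/9)^2)/(1−7/9) = 1.3827, and (19−13)/(13−6) = 0.8571.
1.3827 ≥ 0.8571, so cooperation is sustainable.

No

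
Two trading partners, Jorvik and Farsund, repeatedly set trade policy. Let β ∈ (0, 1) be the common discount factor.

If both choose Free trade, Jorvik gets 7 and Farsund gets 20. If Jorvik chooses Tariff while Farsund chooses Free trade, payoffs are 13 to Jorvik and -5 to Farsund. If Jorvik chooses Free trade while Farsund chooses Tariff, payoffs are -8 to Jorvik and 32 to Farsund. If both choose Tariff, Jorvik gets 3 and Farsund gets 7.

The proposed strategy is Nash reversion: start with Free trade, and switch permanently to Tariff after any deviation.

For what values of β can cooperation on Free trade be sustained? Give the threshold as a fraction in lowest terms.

For Jorvik: deviation gain 13−7 = 6, per-period punishment loss 7−3 = 4. IC gives β ≥ 6/10 = 3/5.
For Farsund: gain 12, loss 13 per period, so β ≥ 12/25.
The tighter constraint is Jorvik's, so cooperation needs β ≥ 3/5.

3/5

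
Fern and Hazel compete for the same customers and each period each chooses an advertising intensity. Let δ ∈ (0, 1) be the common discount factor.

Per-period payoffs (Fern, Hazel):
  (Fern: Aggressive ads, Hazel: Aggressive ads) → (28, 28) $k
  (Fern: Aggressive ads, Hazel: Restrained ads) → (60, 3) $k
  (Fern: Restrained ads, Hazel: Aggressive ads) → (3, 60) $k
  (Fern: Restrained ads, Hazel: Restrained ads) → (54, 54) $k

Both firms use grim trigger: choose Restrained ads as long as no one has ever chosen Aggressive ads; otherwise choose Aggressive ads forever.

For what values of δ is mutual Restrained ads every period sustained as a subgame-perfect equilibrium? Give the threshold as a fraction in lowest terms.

Cooperation forever yields 54 each period: 54/(1−δ).
Deviating yields 60 once, then 28 forever: 60 + 28δ/(1−δ).
No profitable deviation requires 54/(1−δ) ≥ 60 + 28δ/(1−δ).
Multiplying by (1−δ): 54 ≥ 60(1−δ) + 28δ = 60 − 32δ.
So 32δ ≥ 6, i.e. δ ≥ 6/32 = 3/16.

3/16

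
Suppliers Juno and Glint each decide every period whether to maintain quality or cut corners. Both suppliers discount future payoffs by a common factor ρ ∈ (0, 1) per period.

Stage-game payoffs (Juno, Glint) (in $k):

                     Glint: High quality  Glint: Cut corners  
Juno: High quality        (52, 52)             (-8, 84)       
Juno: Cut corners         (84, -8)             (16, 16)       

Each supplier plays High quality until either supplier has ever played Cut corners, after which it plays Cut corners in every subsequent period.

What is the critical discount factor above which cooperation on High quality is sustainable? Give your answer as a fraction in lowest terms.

One-period gain from deviating is 84 − 52 = 32. The loss is 52 − 16 = 36 in every subsequent period, with present value 36·ρ/(1−ρ).
Deviation is unprofitable when 36·ρ/(1−ρ) ≥ 32, i.e. ρ/(1−ρ) ≥ 8/9.
Equivalently ρ ≥ 32/(32+36) = 8/17.

8/17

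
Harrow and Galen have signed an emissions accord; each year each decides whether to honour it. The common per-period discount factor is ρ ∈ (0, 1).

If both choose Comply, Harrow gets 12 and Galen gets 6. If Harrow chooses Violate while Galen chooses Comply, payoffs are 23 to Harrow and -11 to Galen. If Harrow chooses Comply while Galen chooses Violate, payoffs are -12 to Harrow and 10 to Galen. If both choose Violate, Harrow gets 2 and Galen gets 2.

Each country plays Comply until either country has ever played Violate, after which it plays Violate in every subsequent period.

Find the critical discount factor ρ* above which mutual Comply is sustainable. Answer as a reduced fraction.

11/21

For Harrow: deviation gain 23−12 = 11, per-period punishment loss 12−2 = 10. IC gives ρ ≥ 11/21.
For Galen: gain 4, loss 4 per period, so ρ ≥ 4/8 = 1/2.
The tighter constraint is Harrow's, so cooperation needs ρ ≥ 11/21.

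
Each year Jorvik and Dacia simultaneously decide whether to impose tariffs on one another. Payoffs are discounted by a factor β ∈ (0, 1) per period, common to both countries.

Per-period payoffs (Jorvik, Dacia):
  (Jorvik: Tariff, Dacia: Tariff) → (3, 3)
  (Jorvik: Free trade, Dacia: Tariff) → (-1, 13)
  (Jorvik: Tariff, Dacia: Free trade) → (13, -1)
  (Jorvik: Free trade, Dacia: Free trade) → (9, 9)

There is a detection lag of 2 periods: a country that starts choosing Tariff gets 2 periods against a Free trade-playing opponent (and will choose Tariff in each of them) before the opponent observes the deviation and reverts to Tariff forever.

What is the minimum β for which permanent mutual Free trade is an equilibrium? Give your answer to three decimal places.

0.632

The best deviation is to choose Tariff for all 2 undetected periods, earning 13 each, then 3 forever once detected.
Deviation value: 13(1−β^2)/(1−β) + 3β^2/(1−β); cooperation value: 9/(1−β).
IC: 9 ≥ 13(1−β^2) + 3β^2 = 13 − 10β^2.
So β^2 ≥ 4/10 = 2/5, giving β ≥ (2/5)^(1/2) ≈ 0.632.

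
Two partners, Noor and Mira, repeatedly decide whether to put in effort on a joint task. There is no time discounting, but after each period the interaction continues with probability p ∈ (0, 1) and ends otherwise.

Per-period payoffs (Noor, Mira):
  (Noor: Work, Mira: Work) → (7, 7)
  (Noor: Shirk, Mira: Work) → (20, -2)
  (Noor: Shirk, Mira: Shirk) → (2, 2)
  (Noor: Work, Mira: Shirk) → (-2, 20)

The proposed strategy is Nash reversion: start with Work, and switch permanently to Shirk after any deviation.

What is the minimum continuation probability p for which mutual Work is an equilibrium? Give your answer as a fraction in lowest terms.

13/18

Expected cooperation value is 7 + p·7 + p²·7 + … = 7/(1−p); deviation gives 20 + p·2/(1−p).
7 ≥ 20(1−p) + 2p ⇒ 18p ≥ 13 ⇒ p ≥ 13/18.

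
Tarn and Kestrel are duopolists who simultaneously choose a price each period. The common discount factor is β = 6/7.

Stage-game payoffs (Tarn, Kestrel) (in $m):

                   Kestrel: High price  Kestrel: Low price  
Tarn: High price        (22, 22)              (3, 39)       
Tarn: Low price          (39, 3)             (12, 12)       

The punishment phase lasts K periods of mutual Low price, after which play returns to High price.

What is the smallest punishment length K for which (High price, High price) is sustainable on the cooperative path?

No profitable deviation requires (22−12)(β+…+β^K) ≥ 39−22, i.e. β+…+β^K ≥ 17/10 ≈ 1.7000.
With β = 6/7, the partial sums are K=1: 0.8571, K=2: 1.5918, K=3: 2.2216.
K = 3 is the first length at which the sum reaches 1.7000.

3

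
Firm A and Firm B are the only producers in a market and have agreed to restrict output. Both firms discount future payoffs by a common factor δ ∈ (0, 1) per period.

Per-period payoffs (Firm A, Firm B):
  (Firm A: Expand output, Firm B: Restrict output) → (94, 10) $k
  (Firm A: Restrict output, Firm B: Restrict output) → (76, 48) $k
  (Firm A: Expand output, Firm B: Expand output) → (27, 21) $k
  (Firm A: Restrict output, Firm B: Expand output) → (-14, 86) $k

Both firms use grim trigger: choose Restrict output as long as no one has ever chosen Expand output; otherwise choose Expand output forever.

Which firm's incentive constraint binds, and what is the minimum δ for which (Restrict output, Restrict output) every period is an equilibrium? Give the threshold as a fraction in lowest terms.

Firm B; δ ≥ 38/65

Firm A's threshold: (94−76)/(94−27) = 18/67.
Firm B's threshold: (86−48)/(86−21) = 38/65.
18/67 < 38/65, so Firm B binds and δ* = 38/65.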